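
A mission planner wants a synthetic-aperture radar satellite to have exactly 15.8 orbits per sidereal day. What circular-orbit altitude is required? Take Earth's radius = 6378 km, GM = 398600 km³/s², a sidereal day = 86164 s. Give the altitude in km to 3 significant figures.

Required period T = 86164 / 15.8 = 5453.4 s.
From T = 2π√(a³/μ): a = (μ T²/4π²)^(1/3) = (398600 × 5453.4² / 4π²)^(1/3) = 6696 km.
Altitude h = a − R = 6696 − 6378 = 318 km.

318 km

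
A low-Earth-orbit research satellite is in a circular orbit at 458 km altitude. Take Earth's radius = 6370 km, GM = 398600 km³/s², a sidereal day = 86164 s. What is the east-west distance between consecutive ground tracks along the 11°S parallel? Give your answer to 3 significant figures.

2560 km

Semi-major axis a = 6370 + 458 = 6828 km. Period T = 2π√(a³/μ) = 2π√(6828³/398600) = 5615.0 s = 93.58 min.
Node shift per orbit = (5615.0/86164) × 360° = 23.46°.
Equatorial spacing = 23.46 × 111.2 km/° = 2608 km.
At 11° latitude, spacing = 2608 × cos(11°) = 2560 km.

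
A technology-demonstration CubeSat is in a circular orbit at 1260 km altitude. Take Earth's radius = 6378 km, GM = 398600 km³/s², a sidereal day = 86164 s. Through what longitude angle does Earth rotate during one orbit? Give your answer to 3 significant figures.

27.8°

Semi-major axis a = 6378 + 1260 = 7638 km. Period T = 2π√(a³/μ) = 2π√(7638³/398600) = 6643.3 s = 110.72 min.
During one orbit Earth rotates (6643.3 / 86164) × 360° = 27.76°.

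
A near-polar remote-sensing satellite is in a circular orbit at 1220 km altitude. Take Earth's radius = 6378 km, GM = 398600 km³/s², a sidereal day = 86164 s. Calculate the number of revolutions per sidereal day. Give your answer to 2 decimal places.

Semi-major axis a = 6378 + 1220 = 7598 km. Period T = 2π√(a³/μ) = 2π√(7598³/398600) = 6591.1 s = 109.85 min.
Orbits per sidereal day = 86164 / 6591.1 = 13.073.

13.07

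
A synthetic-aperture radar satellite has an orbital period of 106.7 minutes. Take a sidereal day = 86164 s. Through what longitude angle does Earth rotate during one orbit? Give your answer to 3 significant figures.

T = 106.7 min = 6402.0 s.
During one orbit Earth rotates (6402.0 / 86164) × 360° = 26.75°.

26.7°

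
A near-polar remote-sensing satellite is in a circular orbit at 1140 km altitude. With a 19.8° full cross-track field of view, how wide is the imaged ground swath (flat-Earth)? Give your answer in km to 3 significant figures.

Half-angle = 19.8°/2 = 9.9°.
Swath width ≈ 2h·tan(θ/2) = 2 × 1140 × tan(9.9°) = 397.9 km.

398 km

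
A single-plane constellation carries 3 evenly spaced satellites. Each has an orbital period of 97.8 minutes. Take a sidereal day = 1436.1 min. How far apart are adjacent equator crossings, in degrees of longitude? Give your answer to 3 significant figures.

8.17°

T = 97.8 min = 5868.0 s.
Single-satellite node shift = (5868.0/86166) × 360° = 24.52°.
With 3 satellites evenly phased, successive equator crossings are 24.52/3 = 8.172° apart.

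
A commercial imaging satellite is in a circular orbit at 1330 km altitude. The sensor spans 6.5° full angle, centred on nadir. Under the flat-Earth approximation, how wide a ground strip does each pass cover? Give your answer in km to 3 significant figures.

Half-angle = 6.5°/2 = 3.25°.
Swath width ≈ 2h·tan(θ/2) = 2 × 1330 × tan(3.25°) = 151.0 km.

151 km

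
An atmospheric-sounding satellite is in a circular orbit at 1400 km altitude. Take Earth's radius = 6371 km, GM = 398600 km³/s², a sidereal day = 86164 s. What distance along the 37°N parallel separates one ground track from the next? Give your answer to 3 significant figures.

2530 km

Semi-major axis a = 6371 + 1400 = 7771 km. Period T = 2π√(a³/μ) = 2π√(7771³/398600) = 6817.5 s = 113.63 min.
Node shift per orbit = (6817.5/86164) × 360° = 28.48°.
Equatorial spacing = 28.48 × 111.2 km/° = 3167 km.
At 37° latitude, spacing = 3167 × cos(37°) = 2530 km.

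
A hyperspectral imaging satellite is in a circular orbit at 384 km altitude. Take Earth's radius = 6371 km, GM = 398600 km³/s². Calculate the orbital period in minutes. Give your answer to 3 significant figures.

92.1 min

Semi-major axis a = 6371 + 384 = 6755 km. Period T = 2π√(a³/μ) = 2π√(6755³/398600) = 5525.2 s = 92.09 min.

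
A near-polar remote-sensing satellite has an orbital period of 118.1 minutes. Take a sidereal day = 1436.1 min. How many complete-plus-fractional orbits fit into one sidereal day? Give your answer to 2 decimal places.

12.16

T = 118.1 min = 7086.0 s.
Orbits per sidereal day = 86166 / 7086.0 = 12.160.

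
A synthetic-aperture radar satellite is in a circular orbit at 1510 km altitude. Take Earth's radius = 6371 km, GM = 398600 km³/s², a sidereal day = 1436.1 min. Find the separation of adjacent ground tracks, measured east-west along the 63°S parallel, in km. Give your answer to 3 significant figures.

1470 km

Semi-major axis a = 6371 + 1510 = 7881 km. Period T = 2π√(a³/μ) = 2π√(7881³/398600) = 6962.8 s = 116.05 min.
Node shift per orbit = (6962.8/86166) × 360° = 29.09°.
Equatorial spacing = 29.09 × 111.2 km/° = 3235 km.
At 63° latitude, spacing = 3235 × cos(63°) = 1469 km.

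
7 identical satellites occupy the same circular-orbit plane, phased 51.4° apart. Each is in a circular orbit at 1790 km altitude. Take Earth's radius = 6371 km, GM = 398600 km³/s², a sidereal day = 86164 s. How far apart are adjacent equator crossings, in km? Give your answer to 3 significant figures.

Semi-major axis a = 6371 + 1790 = 8161 km. Period T = 2π√(a³/μ) = 2π√(8161³/398600) = 7337.1 s = 122.29 min.
Single-satellite node shift = (7337.1/86164) × 360° = 30.66°.
With 7 satellites evenly phased, successive equator crossings are 30.66/7 = 4.379° apart.
That is 4.379 × 111.2 = 487 km at the equator.

487 km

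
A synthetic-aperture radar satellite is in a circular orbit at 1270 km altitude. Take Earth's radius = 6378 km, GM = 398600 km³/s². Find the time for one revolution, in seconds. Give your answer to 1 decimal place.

Semi-major axis a = 6378 + 1270 = 7648 km. Period T = 2π√(a³/μ) = 2π√(7648³/398600) = 6656.3 s = 110.94 min.

6656.3 seconds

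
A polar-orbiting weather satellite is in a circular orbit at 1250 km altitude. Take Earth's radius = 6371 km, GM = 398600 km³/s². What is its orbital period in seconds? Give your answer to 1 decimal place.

6621.1 seconds

Semi-major axis a = 6371 + 1250 = 7621 km. Period T = 2π√(a³/μ) = 2π√(7621³/398600) = 6621.1 s = 110.35 min.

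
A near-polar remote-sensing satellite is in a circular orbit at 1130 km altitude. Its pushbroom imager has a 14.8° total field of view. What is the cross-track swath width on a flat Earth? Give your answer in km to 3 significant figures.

294 km

Half-angle = 14.8°/2 = 7.4°.
Swath width ≈ 2h·tan(θ/2) = 2 × 1130 × tan(7.4°) = 293.5 km.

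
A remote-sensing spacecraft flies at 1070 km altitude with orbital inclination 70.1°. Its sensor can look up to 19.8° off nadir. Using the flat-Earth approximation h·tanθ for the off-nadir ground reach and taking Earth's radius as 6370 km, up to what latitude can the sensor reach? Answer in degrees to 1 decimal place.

73.6°

For a prograde orbit the ground track reaches latitude ±i = ±70.1°.
Sensor half-swath on the ground ≈ 1070·tan(19.8°) = 385 km = 3.46° of latitude.
Maximum observable latitude ≈ 70.1 + 3.46 = 73.6°.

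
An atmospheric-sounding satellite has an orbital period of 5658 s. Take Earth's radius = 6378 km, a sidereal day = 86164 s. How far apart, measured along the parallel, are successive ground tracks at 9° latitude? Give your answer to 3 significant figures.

Node shift per orbit = (5658.0/86164) × 360° = 23.64°.
Equatorial spacing = 23.64 × 111.3 km/° = 2631 km.
At 9° latitude, spacing = 2631 × cos(9°) = 2599 km.

2600 km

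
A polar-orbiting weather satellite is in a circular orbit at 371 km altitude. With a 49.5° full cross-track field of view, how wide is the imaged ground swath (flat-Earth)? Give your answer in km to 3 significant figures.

Half-angle = 49.5°/2 = 24.75°.
Swath width ≈ 2h·tan(θ/2) = 2 × 371 × tan(24.75°) = 342.1 km.

342 km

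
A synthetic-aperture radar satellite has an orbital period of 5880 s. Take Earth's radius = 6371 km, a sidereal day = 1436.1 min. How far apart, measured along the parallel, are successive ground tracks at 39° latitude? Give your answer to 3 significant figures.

Node shift per orbit = (5880.0/86166) × 360° = 24.57°.
Equatorial spacing = 24.57 × 111.2 km/° = 2732 km.
At 39° latitude, spacing = 2732 × cos(39°) = 2123 km.

2120 km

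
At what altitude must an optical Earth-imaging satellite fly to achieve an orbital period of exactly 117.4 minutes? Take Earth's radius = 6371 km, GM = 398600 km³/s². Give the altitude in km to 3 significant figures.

1570 km

T = 117.4 min = 7044.0 s.
From T = 2π√(a³/μ): a = (μ T²/4π²)^(1/3) = (398600 × 7044.0² / 4π²)^(1/3) = 7942 km.
Altitude h = a − R = 7942 − 6371 = 1571 km.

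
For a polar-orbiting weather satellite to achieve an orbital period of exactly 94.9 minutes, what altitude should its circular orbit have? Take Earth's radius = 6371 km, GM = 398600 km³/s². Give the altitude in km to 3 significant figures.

521 km

T = 94.9 min = 5694.0 s.
From T = 2π√(a³/μ): a = (μ T²/4π²)^(1/3) = (398600 × 5694.0² / 4π²)^(1/3) = 6892 km.
Altitude h = a − R = 6892 − 6371 = 521 km.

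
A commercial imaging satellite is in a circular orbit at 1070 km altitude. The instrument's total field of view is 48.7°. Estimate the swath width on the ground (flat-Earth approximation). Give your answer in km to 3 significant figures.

968 km

Half-angle = 48.7°/2 = 24.35°.
Swath width ≈ 2h·tan(θ/2) = 2 × 1070 × tan(24.35°) = 968.5 km.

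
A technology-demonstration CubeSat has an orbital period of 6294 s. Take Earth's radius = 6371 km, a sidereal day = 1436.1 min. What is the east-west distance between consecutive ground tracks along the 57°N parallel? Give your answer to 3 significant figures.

1590 km

Node shift per orbit = (6294.0/86166) × 360° = 26.30°.
Equatorial spacing = 26.30 × 111.2 km/° = 2924 km.
At 57° latitude, spacing = 2924 × cos(57°) = 1593 km.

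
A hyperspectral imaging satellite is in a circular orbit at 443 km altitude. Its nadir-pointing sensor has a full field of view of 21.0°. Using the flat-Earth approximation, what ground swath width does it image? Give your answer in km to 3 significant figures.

Half-angle = 21.0°/2 = 10.5°.
Swath width ≈ 2h·tan(θ/2) = 2 × 443 × tan(10.5°) = 164.2 km.

164 km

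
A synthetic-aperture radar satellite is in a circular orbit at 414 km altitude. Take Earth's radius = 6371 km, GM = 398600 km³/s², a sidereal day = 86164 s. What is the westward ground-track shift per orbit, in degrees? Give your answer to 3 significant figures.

Semi-major axis a = 6371 + 414 = 6785 km. Period T = 2π√(a³/μ) = 2π√(6785³/398600) = 5562.1 s = 92.70 min.
During one orbit Earth rotates (5562.1 / 86164) × 360° = 23.24°.

23.2°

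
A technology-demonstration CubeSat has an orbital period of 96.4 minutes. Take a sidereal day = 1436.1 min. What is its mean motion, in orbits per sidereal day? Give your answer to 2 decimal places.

T = 96.4 min = 5784.0 s.
Orbits per sidereal day = 86166 / 5784.0 = 14.897.

14.90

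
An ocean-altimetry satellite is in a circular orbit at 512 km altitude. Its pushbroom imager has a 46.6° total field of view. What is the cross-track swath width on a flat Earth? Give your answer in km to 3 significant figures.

441 km

Half-angle = 46.6°/2 = 23.3°.
Swath width ≈ 2h·tan(θ/2) = 2 × 512 × tan(23.3°) = 441.0 km.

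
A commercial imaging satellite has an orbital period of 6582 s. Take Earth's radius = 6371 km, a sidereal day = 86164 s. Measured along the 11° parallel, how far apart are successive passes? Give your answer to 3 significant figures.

3000 km

Node shift per orbit = (6582.0/86164) × 360° = 27.50°.
Equatorial spacing = 27.50 × 111.2 km/° = 3058 km.
At 11° latitude, spacing = 3058 × cos(11°) = 3002 km.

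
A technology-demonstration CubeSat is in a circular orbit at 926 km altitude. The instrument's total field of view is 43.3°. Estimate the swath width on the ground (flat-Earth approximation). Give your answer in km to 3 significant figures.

735 km

Half-angle = 43.3°/2 = 21.65°.
Swath width ≈ 2h·tan(θ/2) = 2 × 926 × tan(21.65°) = 735.1 km.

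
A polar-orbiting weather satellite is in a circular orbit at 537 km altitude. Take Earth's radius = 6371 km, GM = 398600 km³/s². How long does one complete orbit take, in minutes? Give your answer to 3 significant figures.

Semi-major axis a = 6371 + 537 = 6908 km. Period T = 2π√(a³/μ) = 2π√(6908³/398600) = 5714.0 s = 95.23 min.

95.2 min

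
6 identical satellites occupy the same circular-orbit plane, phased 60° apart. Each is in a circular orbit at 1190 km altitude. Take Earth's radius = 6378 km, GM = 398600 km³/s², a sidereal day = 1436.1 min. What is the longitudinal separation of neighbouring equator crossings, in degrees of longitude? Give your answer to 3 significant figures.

4.56°

Semi-major axis a = 6378 + 1190 = 7568 km. Period T = 2π√(a³/μ) = 2π√(7568³/398600) = 6552.1 s = 109.20 min.
Single-satellite node shift = (6552.1/86166) × 360° = 27.37°.
With 6 satellites evenly phased, successive equator crossings are 27.37/6 = 4.562° apart.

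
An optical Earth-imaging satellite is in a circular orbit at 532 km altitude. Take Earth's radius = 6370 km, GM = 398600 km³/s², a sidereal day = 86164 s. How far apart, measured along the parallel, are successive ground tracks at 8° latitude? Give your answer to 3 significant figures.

Semi-major axis a = 6370 + 532 = 6902 km. Period T = 2π√(a³/μ) = 2π√(6902³/398600) = 5706.6 s = 95.11 min.
Node shift per orbit = (5706.6/86164) × 360° = 23.84°.
Equatorial spacing = 23.84 × 111.2 km/° = 2651 km.
At 8° latitude, spacing = 2651 × cos(8°) = 2625 km.

2620 km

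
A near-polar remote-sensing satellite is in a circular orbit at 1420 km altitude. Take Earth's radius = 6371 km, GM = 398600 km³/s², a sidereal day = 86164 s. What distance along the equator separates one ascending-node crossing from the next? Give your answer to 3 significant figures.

3180 km

Semi-major axis a = 6371 + 1420 = 7791 km. Period T = 2π√(a³/μ) = 2π√(7791³/398600) = 6843.9 s = 114.06 min.
During one orbit Earth rotates (6843.9 / 86164) × 360° = 28.59°.
At the equator that is 28.59° × (2π·6371/360) km/° = 28.59 × 111.2 = 3180 km.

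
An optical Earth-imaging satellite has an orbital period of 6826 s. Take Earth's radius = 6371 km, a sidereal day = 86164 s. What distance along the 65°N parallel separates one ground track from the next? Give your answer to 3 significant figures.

Node shift per orbit = (6826.0/86164) × 360° = 28.52°.
Equatorial spacing = 28.52 × 111.2 km/° = 3171 km.
At 65° latitude, spacing = 3171 × cos(65°) = 1340 km.

1340 km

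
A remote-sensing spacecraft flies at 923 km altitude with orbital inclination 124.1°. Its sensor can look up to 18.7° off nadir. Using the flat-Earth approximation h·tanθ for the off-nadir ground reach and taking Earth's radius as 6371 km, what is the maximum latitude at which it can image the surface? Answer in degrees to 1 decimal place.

58.7°

Retrograde orbit: the ground track reaches ±(180° − i) = ±(180 − 124.1) = ±55.9°.
Sensor half-swath on the ground ≈ 923·tan(18.7°) = 312 km = 2.81° of latitude.
Maximum observable latitude ≈ 55.9 + 2.81 = 58.7°.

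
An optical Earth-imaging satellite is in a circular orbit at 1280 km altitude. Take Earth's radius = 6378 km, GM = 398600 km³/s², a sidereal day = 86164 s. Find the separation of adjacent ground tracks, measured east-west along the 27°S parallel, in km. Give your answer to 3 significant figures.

Semi-major axis a = 6378 + 1280 = 7658 km. Period T = 2π√(a³/μ) = 2π√(7658³/398600) = 6669.4 s = 111.16 min.
Node shift per orbit = (6669.4/86164) × 360° = 27.87°.
Equatorial spacing = 27.87 × 111.3 km/° = 3102 km.
At 27° latitude, spacing = 3102 × cos(27°) = 2764 km.

2760 km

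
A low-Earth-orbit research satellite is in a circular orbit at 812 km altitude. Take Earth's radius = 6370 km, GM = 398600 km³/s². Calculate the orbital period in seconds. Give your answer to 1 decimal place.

Semi-major axis a = 6370 + 812 = 7182 km. Period T = 2π√(a³/μ) = 2π√(7182³/398600) = 6057.3 s = 100.96 min.

6057.3 seconds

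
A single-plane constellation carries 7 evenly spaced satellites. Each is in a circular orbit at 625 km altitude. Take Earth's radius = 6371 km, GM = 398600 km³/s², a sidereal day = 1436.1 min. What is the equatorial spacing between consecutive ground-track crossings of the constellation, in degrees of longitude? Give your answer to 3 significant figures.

3.48°

Semi-major axis a = 6371 + 625 = 6996 km. Period T = 2π√(a³/μ) = 2π√(6996³/398600) = 5823.5 s = 97.06 min.
Single-satellite node shift = (5823.5/86166) × 360° = 24.33°.
With 7 satellites evenly phased, successive equator crossings are 24.33/7 = 3.476° apart.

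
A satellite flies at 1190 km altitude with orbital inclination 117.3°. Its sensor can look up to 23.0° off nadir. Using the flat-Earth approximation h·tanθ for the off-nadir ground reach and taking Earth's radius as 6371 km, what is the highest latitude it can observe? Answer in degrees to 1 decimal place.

Retrograde orbit: the ground track reaches ±(180° − i) = ±(180 − 117.3) = ±62.7°.
Sensor half-swath on the ground ≈ 1190·tan(23.0°) = 505 km = 4.54° of latitude.
Maximum observable latitude ≈ 62.7 + 4.54 = 67.2°.

67.2°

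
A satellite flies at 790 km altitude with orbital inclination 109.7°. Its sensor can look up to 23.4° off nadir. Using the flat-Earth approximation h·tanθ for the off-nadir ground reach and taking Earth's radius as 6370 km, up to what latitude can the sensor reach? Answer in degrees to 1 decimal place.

73.4°

Retrograde orbit: the ground track reaches ±(180° − i) = ±(180 − 109.7) = ±70.3°.
Sensor half-swath on the ground ≈ 790·tan(23.4°) = 342 km = 3.07° of latitude.
Maximum observable latitude ≈ 70.3 + 3.07 = 73.4°.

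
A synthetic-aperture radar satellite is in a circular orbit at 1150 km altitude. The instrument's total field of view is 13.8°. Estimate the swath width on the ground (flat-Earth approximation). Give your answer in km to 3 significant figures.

Half-angle = 13.8°/2 = 6.9°.
Swath width ≈ 2h·tan(θ/2) = 2 × 1150 × tan(6.9°) = 278.3 km.

278 km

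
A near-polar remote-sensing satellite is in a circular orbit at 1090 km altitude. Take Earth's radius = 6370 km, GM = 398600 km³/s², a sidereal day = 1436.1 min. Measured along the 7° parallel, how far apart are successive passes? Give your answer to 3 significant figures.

2960 km

Semi-major axis a = 6370 + 1090 = 7460 km. Period T = 2π√(a³/μ) = 2π√(7460³/398600) = 6412.4 s = 106.87 min.
Node shift per orbit = (6412.4/86166) × 360° = 26.79°.
Equatorial spacing = 26.79 × 111.2 km/° = 2979 km.
At 7° latitude, spacing = 2979 × cos(7°) = 2956 km.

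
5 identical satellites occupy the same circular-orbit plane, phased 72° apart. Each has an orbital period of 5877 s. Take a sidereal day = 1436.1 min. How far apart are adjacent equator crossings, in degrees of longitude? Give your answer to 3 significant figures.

4.91°

Single-satellite node shift = (5877.0/86166) × 360° = 24.55°.
With 5 satellites evenly phased, successive equator crossings are 24.55/5 = 4.911° apart.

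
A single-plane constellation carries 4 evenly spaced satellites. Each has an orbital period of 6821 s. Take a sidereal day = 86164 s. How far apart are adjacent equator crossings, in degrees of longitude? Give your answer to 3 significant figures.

Single-satellite node shift = (6821.0/86164) × 360° = 28.50°.
With 4 satellites evenly phased, successive equator crossings are 28.50/4 = 7.125° apart.

7.12°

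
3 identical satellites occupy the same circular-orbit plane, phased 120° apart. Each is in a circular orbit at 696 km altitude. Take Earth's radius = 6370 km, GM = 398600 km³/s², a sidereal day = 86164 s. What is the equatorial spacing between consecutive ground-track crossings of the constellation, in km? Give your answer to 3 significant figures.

Semi-major axis a = 6370 + 696 = 7066 km. Period T = 2π√(a³/μ) = 2π√(7066³/398600) = 5911.1 s = 98.52 min.
Single-satellite node shift = (5911.1/86164) × 360° = 24.70°.
With 3 satellites evenly phased, successive equator crossings are 24.70/3 = 8.232° apart.
That is 8.232 × 111.2 = 915 km at the equator.

915 km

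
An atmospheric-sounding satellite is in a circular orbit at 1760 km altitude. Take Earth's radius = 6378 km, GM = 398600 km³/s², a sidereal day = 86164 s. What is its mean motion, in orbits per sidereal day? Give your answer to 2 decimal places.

11.79

Semi-major axis a = 6378 + 1760 = 8138 km. Period T = 2π√(a³/μ) = 2π√(8138³/398600) = 7306.1 s = 121.77 min.
Orbits per sidereal day = 86164 / 7306.1 = 11.793.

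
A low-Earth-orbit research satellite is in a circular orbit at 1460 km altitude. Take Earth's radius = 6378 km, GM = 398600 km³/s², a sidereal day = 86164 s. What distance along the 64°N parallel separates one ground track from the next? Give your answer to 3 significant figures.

1410 km

Semi-major axis a = 6378 + 1460 = 7838 km. Period T = 2π√(a³/μ) = 2π√(7838³/398600) = 6905.9 s = 115.10 min.
Node shift per orbit = (6905.9/86164) × 360° = 28.85°.
Equatorial spacing = 28.85 × 111.3 km/° = 3212 km.
At 64° latitude, spacing = 3212 × cos(64°) = 1408 km.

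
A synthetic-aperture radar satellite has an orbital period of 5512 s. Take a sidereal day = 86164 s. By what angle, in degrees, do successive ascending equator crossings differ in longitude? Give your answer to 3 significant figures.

During one orbit Earth rotates (5512.0 / 86164) × 360° = 23.03°.

23.0°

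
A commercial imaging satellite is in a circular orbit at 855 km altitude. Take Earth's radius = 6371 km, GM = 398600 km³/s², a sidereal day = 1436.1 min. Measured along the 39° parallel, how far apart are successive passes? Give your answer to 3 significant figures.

Semi-major axis a = 6371 + 855 = 7226 km. Period T = 2π√(a³/μ) = 2π√(7226³/398600) = 6113.1 s = 101.88 min.
Node shift per orbit = (6113.1/86166) × 360° = 25.54°.
Equatorial spacing = 25.54 × 111.2 km/° = 2840 km.
At 39° latitude, spacing = 2840 × cos(39°) = 2207 km.

2210 km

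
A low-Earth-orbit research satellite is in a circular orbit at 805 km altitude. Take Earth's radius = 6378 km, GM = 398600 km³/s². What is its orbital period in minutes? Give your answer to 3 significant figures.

101 min

Semi-major axis a = 6378 + 805 = 7183 km. Period T = 2π√(a³/μ) = 2π√(7183³/398600) = 6058.6 s = 100.98 min.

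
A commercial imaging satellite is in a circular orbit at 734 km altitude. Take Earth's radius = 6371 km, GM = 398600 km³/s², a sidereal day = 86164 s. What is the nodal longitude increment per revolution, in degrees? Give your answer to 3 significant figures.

24.9°

Semi-major axis a = 6371 + 734 = 7105 km. Period T = 2π√(a³/μ) = 2π√(7105³/398600) = 5960.2 s = 99.34 min.
During one orbit Earth rotates (5960.2 / 86164) × 360° = 24.90°.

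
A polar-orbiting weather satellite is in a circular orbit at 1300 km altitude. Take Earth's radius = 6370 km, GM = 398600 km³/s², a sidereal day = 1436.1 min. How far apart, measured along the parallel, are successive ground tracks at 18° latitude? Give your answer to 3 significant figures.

Semi-major axis a = 6370 + 1300 = 7670 km. Period T = 2π√(a³/μ) = 2π√(7670³/398600) = 6685.0 s = 111.42 min.
Node shift per orbit = (6685.0/86166) × 360° = 27.93°.
Equatorial spacing = 27.93 × 111.2 km/° = 3105 km.
At 18° latitude, spacing = 3105 × cos(18°) = 2953 km.

2950 km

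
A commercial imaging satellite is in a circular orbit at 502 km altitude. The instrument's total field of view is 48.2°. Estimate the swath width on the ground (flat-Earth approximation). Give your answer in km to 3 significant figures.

449 km

Half-angle = 48.2°/2 = 24.1°.
Swath width ≈ 2h·tan(θ/2) = 2 × 502 × tan(24.1°) = 449.1 km.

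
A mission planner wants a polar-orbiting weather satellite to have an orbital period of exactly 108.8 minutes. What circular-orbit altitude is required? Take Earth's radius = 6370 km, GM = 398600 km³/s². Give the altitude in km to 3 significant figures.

1180 km

T = 108.8 min = 6528.0 s.
From T = 2π√(a³/μ): a = (μ T²/4π²)^(1/3) = (398600 × 6528.0² / 4π²)^(1/3) = 7549 km.
Altitude h = a − R = 7549 − 6370 = 1179 km.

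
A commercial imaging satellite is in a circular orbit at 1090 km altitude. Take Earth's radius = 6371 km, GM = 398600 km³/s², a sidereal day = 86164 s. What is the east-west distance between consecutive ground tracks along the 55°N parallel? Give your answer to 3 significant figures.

1710 km

Semi-major axis a = 6371 + 1090 = 7461 km. Period T = 2π√(a³/μ) = 2π√(7461³/398600) = 6413.7 s = 106.89 min.
Node shift per orbit = (6413.7/86164) × 360° = 26.80°.
Equatorial spacing = 26.80 × 111.2 km/° = 2980 km.
At 55° latitude, spacing = 2980 × cos(55°) = 1709 km.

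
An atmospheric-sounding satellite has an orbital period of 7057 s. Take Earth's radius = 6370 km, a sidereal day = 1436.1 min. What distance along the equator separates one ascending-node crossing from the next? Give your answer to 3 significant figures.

3280 km

During one orbit Earth rotates (7057.0 / 86166) × 360° = 29.48°.
At the equator that is 29.48° × (2π·6370/360) km/° = 29.48 × 111.2 = 3278 km.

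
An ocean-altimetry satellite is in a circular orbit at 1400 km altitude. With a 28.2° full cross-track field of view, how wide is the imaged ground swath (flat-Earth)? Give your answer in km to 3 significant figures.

Half-angle = 28.2°/2 = 14.1°.
Swath width ≈ 2h·tan(θ/2) = 2 × 1400 × tan(14.1°) = 703.3 km.

703 km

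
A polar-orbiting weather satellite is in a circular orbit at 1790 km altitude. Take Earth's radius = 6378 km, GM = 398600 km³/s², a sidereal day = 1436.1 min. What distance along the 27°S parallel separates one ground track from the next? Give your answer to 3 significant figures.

Semi-major axis a = 6378 + 1790 = 8168 km. Period T = 2π√(a³/μ) = 2π√(8168³/398600) = 7346.6 s = 122.44 min.
Node shift per orbit = (7346.6/86166) × 360° = 30.69°.
Equatorial spacing = 30.69 × 111.3 km/° = 3417 km.
At 27° latitude, spacing = 3417 × cos(27°) = 3044 km.

3040 km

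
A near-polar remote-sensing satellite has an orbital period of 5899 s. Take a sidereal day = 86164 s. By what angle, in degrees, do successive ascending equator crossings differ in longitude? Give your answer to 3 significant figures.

During one orbit Earth rotates (5899.0 / 86164) × 360° = 24.65°.

24.6°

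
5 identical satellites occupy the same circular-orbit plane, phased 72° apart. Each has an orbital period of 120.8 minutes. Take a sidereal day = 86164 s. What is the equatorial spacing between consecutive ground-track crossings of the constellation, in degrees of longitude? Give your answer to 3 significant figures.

6.06°

T = 120.8 min = 7248.0 s.
Single-satellite node shift = (7248.0/86164) × 360° = 30.28°.
With 5 satellites evenly phased, successive equator crossings are 30.28/5 = 6.057° apart.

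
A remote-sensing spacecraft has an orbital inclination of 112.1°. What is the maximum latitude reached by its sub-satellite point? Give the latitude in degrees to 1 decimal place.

67.9°

Retrograde orbit: the ground track reaches ±(180° − i) = ±(180 − 112.1) = ±67.9°.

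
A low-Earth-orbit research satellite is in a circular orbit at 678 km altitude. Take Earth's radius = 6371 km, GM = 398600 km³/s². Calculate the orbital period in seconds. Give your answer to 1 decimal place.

Semi-major axis a = 6371 + 678 = 7049 km. Period T = 2π√(a³/μ) = 2π√(7049³/398600) = 5889.8 s = 98.16 min.

5889.8 seconds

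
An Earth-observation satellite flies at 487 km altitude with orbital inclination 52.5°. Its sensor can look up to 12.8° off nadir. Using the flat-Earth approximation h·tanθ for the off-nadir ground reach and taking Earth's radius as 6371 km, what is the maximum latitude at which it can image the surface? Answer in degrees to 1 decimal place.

For a prograde orbit the ground track reaches latitude ±i = ±52.5°.
Sensor half-swath on the ground ≈ 487·tan(12.8°) = 111 km = 1.00° of latitude.
Maximum observable latitude ≈ 52.5 + 1.00 = 53.5°.

53.5°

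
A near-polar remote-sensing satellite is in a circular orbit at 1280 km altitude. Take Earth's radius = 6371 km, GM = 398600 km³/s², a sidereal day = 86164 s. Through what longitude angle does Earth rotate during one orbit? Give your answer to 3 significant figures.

27.8°

Semi-major axis a = 6371 + 1280 = 7651 km. Period T = 2π√(a³/μ) = 2π√(7651³/398600) = 6660.2 s = 111.00 min.
During one orbit Earth rotates (6660.2 / 86164) × 360° = 27.83°.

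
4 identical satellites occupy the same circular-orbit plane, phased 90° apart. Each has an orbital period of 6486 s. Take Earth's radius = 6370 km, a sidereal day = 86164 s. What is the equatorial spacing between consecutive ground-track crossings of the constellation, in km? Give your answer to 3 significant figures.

753 km

Single-satellite node shift = (6486.0/86164) × 360° = 27.10°.
With 4 satellites evenly phased, successive equator crossings are 27.10/4 = 6.775° apart.
That is 6.775 × 111.2 = 753 km at the equator.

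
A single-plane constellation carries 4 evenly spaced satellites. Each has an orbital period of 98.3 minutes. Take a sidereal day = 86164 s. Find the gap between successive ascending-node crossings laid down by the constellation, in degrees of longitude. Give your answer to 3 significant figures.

6.16°

T = 98.3 min = 5898.0 s.
Single-satellite node shift = (5898.0/86164) × 360° = 24.64°.
With 4 satellites evenly phased, successive equator crossings are 24.64/4 = 6.161° apart.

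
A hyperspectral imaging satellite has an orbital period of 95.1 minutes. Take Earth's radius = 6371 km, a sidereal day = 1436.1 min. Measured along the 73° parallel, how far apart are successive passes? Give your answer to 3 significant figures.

T = 95.1 min = 5706.0 s.
Node shift per orbit = (5706.0/86166) × 360° = 23.84°.
Equatorial spacing = 23.84 × 111.2 km/° = 2651 km.
At 73° latitude, spacing = 2651 × cos(73°) = 775 km.

775 km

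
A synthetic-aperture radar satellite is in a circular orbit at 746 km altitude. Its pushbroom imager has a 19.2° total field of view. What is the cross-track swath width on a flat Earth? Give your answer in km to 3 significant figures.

252 km

Half-angle = 19.2°/2 = 9.6°.
Swath width ≈ 2h·tan(θ/2) = 2 × 746 × tan(9.6°) = 252.4 km.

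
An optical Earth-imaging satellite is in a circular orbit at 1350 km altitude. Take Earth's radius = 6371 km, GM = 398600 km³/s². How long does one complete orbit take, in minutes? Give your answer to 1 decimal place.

Semi-major axis a = 6371 + 1350 = 7721 km. Period T = 2π√(a³/μ) = 2π√(7721³/398600) = 6751.8 s = 112.53 min.

112.5 min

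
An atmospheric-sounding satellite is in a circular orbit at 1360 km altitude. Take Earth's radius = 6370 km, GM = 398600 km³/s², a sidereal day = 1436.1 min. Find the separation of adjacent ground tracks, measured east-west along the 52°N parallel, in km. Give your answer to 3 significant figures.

1930 km

Semi-major axis a = 6370 + 1360 = 7730 km. Period T = 2π√(a³/μ) = 2π√(7730³/398600) = 6763.6 s = 112.73 min.
Node shift per orbit = (6763.6/86166) × 360° = 28.26°.
Equatorial spacing = 28.26 × 111.2 km/° = 3142 km.
At 52° latitude, spacing = 3142 × cos(52°) = 1934 km.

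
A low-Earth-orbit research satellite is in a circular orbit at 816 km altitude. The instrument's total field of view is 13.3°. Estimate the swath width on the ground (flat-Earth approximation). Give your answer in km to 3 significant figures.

190 km

Half-angle = 13.3°/2 = 6.65°.
Swath width ≈ 2h·tan(θ/2) = 2 × 816 × tan(6.65°) = 190.3 km.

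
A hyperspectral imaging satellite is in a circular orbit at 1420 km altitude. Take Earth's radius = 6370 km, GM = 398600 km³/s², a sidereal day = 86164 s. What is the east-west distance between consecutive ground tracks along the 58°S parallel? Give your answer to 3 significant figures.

1680 km

Semi-major axis a = 6370 + 1420 = 7790 km. Period T = 2π√(a³/μ) = 2π√(7790³/398600) = 6842.5 s = 114.04 min.
Node shift per orbit = (6842.5/86164) × 360° = 28.59°.
Equatorial spacing = 28.59 × 111.2 km/° = 3178 km.
At 58° latitude, spacing = 3178 × cos(58°) = 1684 km.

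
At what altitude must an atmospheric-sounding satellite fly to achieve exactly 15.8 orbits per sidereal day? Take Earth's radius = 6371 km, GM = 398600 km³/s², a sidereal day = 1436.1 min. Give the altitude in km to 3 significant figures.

Required period T = 86166 / 15.8 = 5453.5 s.
From T = 2π√(a³/μ): a = (μ T²/4π²)^(1/3) = (398600 × 5453.5² / 4π²)^(1/3) = 6696 km.
Altitude h = a − R = 6696 − 6371 = 325 km.

325 km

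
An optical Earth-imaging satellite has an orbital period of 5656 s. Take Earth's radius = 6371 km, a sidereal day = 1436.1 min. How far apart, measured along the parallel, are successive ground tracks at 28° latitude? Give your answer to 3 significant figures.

2320 km

Node shift per orbit = (5656.0/86166) × 360° = 23.63°.
Equatorial spacing = 23.63 × 111.2 km/° = 2628 km.
At 28° latitude, spacing = 2628 × cos(28°) = 2320 km.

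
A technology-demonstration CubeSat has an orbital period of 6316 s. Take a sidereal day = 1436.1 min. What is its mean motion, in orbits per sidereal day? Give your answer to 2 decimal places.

13.64

Orbits per sidereal day = 86166 / 6316.0 = 13.642.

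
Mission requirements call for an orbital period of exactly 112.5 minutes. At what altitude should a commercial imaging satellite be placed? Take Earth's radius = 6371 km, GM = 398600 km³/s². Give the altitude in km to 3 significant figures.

T = 112.5 min = 6750.0 s.
From T = 2π√(a³/μ): a = (μ T²/4π²)^(1/3) = (398600 × 6750.0² / 4π²)^(1/3) = 7720 km.
Altitude h = a − R = 7720 − 6371 = 1349 km.

1350 km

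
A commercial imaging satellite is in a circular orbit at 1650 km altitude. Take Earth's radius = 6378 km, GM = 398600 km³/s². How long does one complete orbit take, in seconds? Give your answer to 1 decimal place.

7158.5 seconds

Semi-major axis a = 6378 + 1650 = 8028 km. Period T = 2π√(a³/μ) = 2π√(8028³/398600) = 7158.5 s = 119.31 min.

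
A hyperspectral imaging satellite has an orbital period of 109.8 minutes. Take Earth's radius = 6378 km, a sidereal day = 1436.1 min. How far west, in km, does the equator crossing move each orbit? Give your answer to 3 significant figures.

T = 109.8 min = 6588.0 s.
During one orbit Earth rotates (6588.0 / 86166) × 360° = 27.52°.
At the equator that is 27.52° × (2π·6378/360) km/° = 27.52 × 111.3 = 3064 km.

3060 km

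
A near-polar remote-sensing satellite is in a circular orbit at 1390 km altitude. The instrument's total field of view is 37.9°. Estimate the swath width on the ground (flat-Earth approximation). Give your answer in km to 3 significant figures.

955 km

Half-angle = 37.9°/2 = 18.95°.
Swath width ≈ 2h·tan(θ/2) = 2 × 1390 × tan(18.95°) = 954.5 km.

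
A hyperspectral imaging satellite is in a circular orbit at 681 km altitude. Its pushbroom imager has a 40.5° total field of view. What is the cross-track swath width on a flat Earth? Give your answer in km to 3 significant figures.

502 km

Half-angle = 40.5°/2 = 20.25°.
Swath width ≈ 2h·tan(θ/2) = 2 × 681 × tan(20.25°) = 502.5 km.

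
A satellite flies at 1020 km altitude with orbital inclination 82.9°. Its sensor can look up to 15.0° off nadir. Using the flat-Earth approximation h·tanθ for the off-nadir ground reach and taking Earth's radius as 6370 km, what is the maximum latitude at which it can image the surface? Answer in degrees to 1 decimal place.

For a prograde orbit the ground track reaches latitude ±i = ±82.9°.
Sensor half-swath on the ground ≈ 1020·tan(15.0°) = 273 km = 2.46° of latitude.
Maximum observable latitude ≈ 82.9 + 2.46 = 85.4°.

85.4°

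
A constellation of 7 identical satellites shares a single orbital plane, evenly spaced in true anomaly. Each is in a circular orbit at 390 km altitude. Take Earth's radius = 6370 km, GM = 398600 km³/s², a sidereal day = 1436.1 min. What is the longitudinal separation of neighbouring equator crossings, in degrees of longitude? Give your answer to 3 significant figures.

3.30°

Semi-major axis a = 6370 + 390 = 6760 km. Period T = 2π√(a³/μ) = 2π√(6760³/398600) = 5531.4 s = 92.19 min.
Single-satellite node shift = (5531.4/86166) × 360° = 23.11°.
With 7 satellites evenly phased, successive equator crossings are 23.11/7 = 3.301° apart.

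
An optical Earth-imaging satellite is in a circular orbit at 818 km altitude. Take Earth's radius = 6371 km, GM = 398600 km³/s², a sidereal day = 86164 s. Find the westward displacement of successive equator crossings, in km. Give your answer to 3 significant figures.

Semi-major axis a = 6371 + 818 = 7189 km. Period T = 2π√(a³/μ) = 2π√(7189³/398600) = 6066.2 s = 101.10 min.
During one orbit Earth rotates (6066.2 / 86164) × 360° = 25.34°.
At the equator that is 25.34° × (2π·6371/360) km/° = 25.34 × 111.2 = 2818 km.

2820 km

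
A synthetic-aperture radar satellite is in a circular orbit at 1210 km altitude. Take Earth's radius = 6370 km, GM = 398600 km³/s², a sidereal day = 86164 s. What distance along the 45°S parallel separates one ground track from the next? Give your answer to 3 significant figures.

2160 km

Semi-major axis a = 6370 + 1210 = 7580 km. Period T = 2π√(a³/μ) = 2π√(7580³/398600) = 6567.7 s = 109.46 min.
Node shift per orbit = (6567.7/86164) × 360° = 27.44°.
Equatorial spacing = 27.44 × 111.2 km/° = 3051 km.
At 45° latitude, spacing = 3051 × cos(45°) = 2157 km.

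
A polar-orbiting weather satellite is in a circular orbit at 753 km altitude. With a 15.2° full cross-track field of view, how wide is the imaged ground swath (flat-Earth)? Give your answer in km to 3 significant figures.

Half-angle = 15.2°/2 = 7.6°.
Swath width ≈ 2h·tan(θ/2) = 2 × 753 × tan(7.6°) = 200.9 km.

201 km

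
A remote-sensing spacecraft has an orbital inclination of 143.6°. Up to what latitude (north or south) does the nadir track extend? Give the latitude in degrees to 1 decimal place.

Retrograde orbit: the ground track reaches ±(180° − i) = ±(180 − 143.6) = ±36.4°.

36.4°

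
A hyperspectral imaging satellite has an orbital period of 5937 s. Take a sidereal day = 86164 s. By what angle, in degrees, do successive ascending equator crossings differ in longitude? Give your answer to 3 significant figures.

During one orbit Earth rotates (5937.0 / 86164) × 360° = 24.81°.

24.8°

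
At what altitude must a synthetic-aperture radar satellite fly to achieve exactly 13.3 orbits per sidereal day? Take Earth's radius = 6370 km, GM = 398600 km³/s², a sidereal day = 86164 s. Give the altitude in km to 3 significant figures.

Required period T = 86164 / 13.3 = 6478.5 s.
From T = 2π√(a³/μ): a = (μ T²/4π²)^(1/3) = (398600 × 6478.5² / 4π²)^(1/3) = 7511 km.
Altitude h = a − R = 7511 − 6370 = 1141 km.

1140 km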